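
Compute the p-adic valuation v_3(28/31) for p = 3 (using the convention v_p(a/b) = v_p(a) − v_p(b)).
v_3(28/31) = 0

Factor powers of 3 from the numerator and denominator of the reduced fraction: 28 = 3^0 · 28 and 31 = 3^0 · 31. Apply v_p(a/b) = v_p(a) − v_p(b): v_3(28/31) = 0 − 0 = 0.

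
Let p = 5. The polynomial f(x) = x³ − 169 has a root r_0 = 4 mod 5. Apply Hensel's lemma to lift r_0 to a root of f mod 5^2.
r_1 = 14 (mod 25)

Hensel: r_{i+1} = r_i − f(r_i)/f′(r_i) mod 5^{i+2}, where f′(x) = 3x². Iterate:
  r_0 = 4 (mod 5)
  r_1 = 14 (mod 25)
Final: r = 14 with f(r) ≡ 0 mod 5^2.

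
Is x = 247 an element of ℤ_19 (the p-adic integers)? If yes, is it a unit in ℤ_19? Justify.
x ∈ ℤ_19 but not a unit; v_19(x) = 1 > 0

ℤ_19 = {x ∈ ℚ_19 : v_19(x) ≥ 0} and ℤ_19^× = {x ∈ ℤ_19 : v_19(x) = 0}. Here v_19(247) = v_19(num) − v_19(den) = 1; compare against these criteria.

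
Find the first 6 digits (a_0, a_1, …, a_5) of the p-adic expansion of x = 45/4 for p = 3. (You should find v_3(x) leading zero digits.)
(a_0, …, a_5) = (0, 0, 2, 2, 0, 2)

v_3(45/4) = 2, so a_0 = ... = a_1 = 0. Factor out: x = 3^2 · u with u = 5/4 a unit in ℤ_3. Expand u iteratively via a_{v+i} = u_i mod 3, u_{i+1} = (u_i − a_{v+i})/3:
  u_0 = 5/4;  a_2 = 2;  u_1 = (u_0 − 2)/3 = -1/4
  u_1 = -1/4;  a_3 = 2;  u_2 = (u_1 − 2)/3 = -3/4
  u_2 = -3/4;  a_4 = 0;  u_3 = (u_2 − 0)/3 = -1/4
  u_3 = -1/4;  a_5 = 2;  u_4 = (u_3 − 2)/3 = -3/4
Digits: (0, 0, 2, 2, 0, 2).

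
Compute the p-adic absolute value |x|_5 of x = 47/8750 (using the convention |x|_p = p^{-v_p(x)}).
|47/8750|_5 = 625

Step 1 — compute v_5(x) by factoring powers of 5 out of the numerator and denominator: v_5(47/8750) = -4. Step 2 — apply |x|_p = p^{-v_p(x)} = 5^{4} = 625.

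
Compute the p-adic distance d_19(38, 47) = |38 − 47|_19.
d_19(38, 47) = 1

Step 1 — x − y = 38 − 47 = -9. Step 2 — v_19(-9) = 0 (factor: -9 = −(19^0 · 9); the sign does not affect v_p). Step 3 — |x − y|_19 = 19^{0} = 1.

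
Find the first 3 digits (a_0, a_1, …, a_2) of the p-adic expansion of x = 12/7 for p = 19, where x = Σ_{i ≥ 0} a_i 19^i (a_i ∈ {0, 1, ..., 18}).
(a_0, …, a_2) = (18, 10, 13)

v_19(12/7) = 0 (numerator and denominator both coprime to 19), so x ∈ ℤ_19^×. Compute digits iteratively via a_i = x_i mod 19, x_{i+1} = (x_i − a_i)/19, with x_0 = x:
  x_0 = 12/7;  a_0 = 18;  x_1 = (x_0 − 18)/19 = -6/7
  x_1 = -6/7;  a_1 = 10;  x_2 = (x_1 − 10)/19 = -4/7
  x_2 = -4/7;  a_2 = 13;  x_3 = (x_2 − 13)/19 = -5/7
Digits: (18, 10, 13).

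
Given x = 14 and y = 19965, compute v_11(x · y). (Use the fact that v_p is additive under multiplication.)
v_11(279510) = 3

v_p(x) = 0 (factor: 14 = 11^0 · 14); v_p(y) = 3 (factor: 19965 = 11^3 · 15). Additivity: v_p(xy) = v_p(x) + v_p(y) = 0 + 3 = 3. (Direct check: xy = 279510 = 11^3 · (210).)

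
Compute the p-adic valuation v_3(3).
v_3(3) = 1

v_3(n) is the largest exponent k such that 3^k divides n. Factor out: 3 = 3^1 · 1. (Sign doesn't affect v_p.) So v_3(3) = 1.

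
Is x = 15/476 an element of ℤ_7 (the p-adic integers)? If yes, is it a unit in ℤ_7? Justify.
x ∉ ℤ_7 (v_7(x) = -1 < 0)

ℤ_7 = {x ∈ ℚ_7 : v_7(x) ≥ 0} and ℤ_7^× = {x ∈ ℤ_7 : v_7(x) = 0}. Here v_7(15/476) = v_7(num) − v_7(den) = -1; compare against these criteria.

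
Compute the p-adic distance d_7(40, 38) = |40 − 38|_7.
d_7(40, 38) = 1

Step 1 — x − y = 40 − 38 = 2. Step 2 — v_7(2) = 0 (factor: 2 = (7^0 · 2); the sign does not affect v_p). Step 3 — |x − y|_7 = 7^{0} = 1.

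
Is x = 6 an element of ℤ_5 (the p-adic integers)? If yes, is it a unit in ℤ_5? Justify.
x ∈ ℤ_5^× (unit); v_5(x) = 0

ℤ_5 = {x ∈ ℚ_5 : v_5(x) ≥ 0} and ℤ_5^× = {x ∈ ℤ_5 : v_5(x) = 0}. Here v_5(6) = v_5(num) − v_5(den) = 0; compare against these criteria.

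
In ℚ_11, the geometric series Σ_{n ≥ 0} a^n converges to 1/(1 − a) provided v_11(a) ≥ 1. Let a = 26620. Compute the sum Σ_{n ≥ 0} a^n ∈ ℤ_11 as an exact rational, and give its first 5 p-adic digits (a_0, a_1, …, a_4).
Σ a^n = 1/(1 − a) = -1/26619;  first 5 digits = (1, 0, 0, 9, 1)

v_11(a) = 3 ≥ 1, so the series converges in ℤ_11 to 1/(1 − a) = 1/(1 − 26620) = -1/26619. Expand this rational in ℤ_11: compute digits iteratively via d_i = x_i mod 11, x_{i+1} = (x_i − d_i)/11. The first 5 digits are (1, 0, 0, 9, 1).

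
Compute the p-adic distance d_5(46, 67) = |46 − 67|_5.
d_5(46, 67) = 1

Step 1 — x − y = 46 − 67 = -21. Step 2 — v_5(-21) = 0 (factor: -21 = −(5^0 · 21); the sign does not affect v_p). Step 3 — |x − y|_5 = 5^{0} = 1.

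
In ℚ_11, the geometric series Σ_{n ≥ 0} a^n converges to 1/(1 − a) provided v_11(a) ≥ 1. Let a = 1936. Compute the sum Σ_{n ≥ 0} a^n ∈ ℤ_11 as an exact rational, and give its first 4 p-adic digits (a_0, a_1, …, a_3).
Σ a^n = 1/(1 − a) = -1/1935;  first 4 digits = (1, 0, 5, 1)

v_11(a) = 2 ≥ 1, so the series converges in ℤ_11 to 1/(1 − a) = 1/(1 − 1936) = -1/1935. Expand this rational in ℤ_11: compute digits iteratively via d_i = x_i mod 11, x_{i+1} = (x_i − d_i)/11. The first 4 digits are (1, 0, 5, 1).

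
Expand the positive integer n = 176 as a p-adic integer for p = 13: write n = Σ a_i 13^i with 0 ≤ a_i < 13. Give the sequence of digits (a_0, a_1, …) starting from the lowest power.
(a_0, a_1, …) = (7, 0, 1)

Repeated division by 13 gives the digits low-to-high: 176 = 7 + 1·13^2. Digit sequence: (7, 0, 1).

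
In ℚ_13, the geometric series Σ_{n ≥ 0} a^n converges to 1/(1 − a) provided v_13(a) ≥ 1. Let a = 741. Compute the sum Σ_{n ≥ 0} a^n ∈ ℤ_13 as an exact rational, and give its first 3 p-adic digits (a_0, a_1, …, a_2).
Σ a^n = 1/(1 − a) = -1/740;  first 3 digits = (1, 5, 3)

v_13(a) = 1 ≥ 1, so the series converges in ℤ_13 to 1/(1 − a) = 1/(1 − 741) = -1/740. Expand this rational in ℤ_13: compute digits iteratively via d_i = x_i mod 13, x_{i+1} = (x_i − d_i)/13. The first 3 digits are (1, 5, 3).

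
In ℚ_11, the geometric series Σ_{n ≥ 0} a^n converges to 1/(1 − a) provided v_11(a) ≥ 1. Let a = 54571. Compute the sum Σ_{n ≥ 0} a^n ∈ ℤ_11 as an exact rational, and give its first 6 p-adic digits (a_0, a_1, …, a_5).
Σ a^n = 1/(1 − a) = -1/54570;  first 6 digits = (1, 0, 0, 8, 3, 0)

v_11(a) = 3 ≥ 1, so the series converges in ℤ_11 to 1/(1 − a) = 1/(1 − 54571) = -1/54570. Expand this rational in ℤ_11: compute digits iteratively via d_i = x_i mod 11, x_{i+1} = (x_i − d_i)/11. The first 6 digits are (1, 0, 0, 8, 3, 0).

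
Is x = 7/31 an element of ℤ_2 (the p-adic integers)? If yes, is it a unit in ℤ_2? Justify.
x ∈ ℤ_2^× (unit); v_2(x) = 0

ℤ_2 = {x ∈ ℚ_2 : v_2(x) ≥ 0} and ℤ_2^× = {x ∈ ℤ_2 : v_2(x) = 0}. Here v_2(7/31) = v_2(num) − v_2(den) = 0; compare against these criteria.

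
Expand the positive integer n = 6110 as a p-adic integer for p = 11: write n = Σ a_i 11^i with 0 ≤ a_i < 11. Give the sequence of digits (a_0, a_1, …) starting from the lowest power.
(a_0, a_1, …) = (5, 5, 6, 4)

Repeated division by 11 gives the digits low-to-high: 6110 = 5 + 5·11^1 + 6·11^2 + 4·11^3. Digit sequence: (5, 5, 6, 4).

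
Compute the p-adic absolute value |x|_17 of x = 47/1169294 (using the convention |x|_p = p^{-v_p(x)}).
|47/1169294|_17 = 83521

Step 1 — compute v_17(x) by factoring powers of 17 out of the numerator and denominator: v_17(47/1169294) = -4. Step 2 — apply |x|_p = p^{-v_p(x)} = 17^{4} = 83521.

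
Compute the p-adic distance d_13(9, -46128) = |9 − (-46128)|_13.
d_13(9, -46128) = 1/2197

Step 1 — x − y = 9 − (-46128) = 46137. Step 2 — v_13(46137) = 3 (factor: 46137 = (13^3 · 21); the sign does not affect v_p). Step 3 — |x − y|_13 = 13^{-3} = 1/2197.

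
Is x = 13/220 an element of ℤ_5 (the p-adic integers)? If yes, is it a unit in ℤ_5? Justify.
x ∉ ℤ_5 (v_5(x) = -1 < 0)

ℤ_5 = {x ∈ ℚ_5 : v_5(x) ≥ 0} and ℤ_5^× = {x ∈ ℤ_5 : v_5(x) = 0}. Here v_5(13/220) = v_5(num) − v_5(den) = -1; compare against these criteria.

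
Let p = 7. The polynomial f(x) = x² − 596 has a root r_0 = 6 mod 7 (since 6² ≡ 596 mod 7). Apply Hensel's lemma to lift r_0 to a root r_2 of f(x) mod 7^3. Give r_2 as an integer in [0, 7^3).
r_2 = 265 (mod 343)

Hensel's recurrence: r_{i+1} = r_i − f(r_i)·(f′(r_i))^{-1} mod 7^{i+2}, with f′(x) = 2x. Iterate:
  r_0 = 6 (mod 7)
  r_1 = 20 (mod 49)
  r_2 = 265 (mod 343)
Final: r_2 = 265, and one checks f(r_2) ≡ 0 mod 7^3.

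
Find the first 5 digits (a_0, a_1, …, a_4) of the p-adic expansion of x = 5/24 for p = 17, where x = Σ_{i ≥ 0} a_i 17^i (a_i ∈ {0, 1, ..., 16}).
(a_0, …, a_4) = (8, 13, 7, 13, 7)

v_17(5/24) = 0 (numerator and denominator both coprime to 17), so x ∈ ℤ_17^×. Compute digits iteratively via a_i = x_i mod 17, x_{i+1} = (x_i − a_i)/17, with x_0 = x:
  x_0 = 5/24;  a_0 = 8;  x_1 = (x_0 − 8)/17 = -11/24
  x_1 = -11/24;  a_1 = 13;  x_2 = (x_1 − 13)/17 = -19/24
  x_2 = -19/24;  a_2 = 7;  x_3 = (x_2 − 7)/17 = -11/24
  x_3 = -11/24;  a_3 = 13;  x_4 = (x_3 − 13)/17 = -19/24
  x_4 = -19/24;  a_4 = 7;  x_5 = (x_4 − 7)/17 = -11/24
Digits: (8, 13, 7, 13, 7).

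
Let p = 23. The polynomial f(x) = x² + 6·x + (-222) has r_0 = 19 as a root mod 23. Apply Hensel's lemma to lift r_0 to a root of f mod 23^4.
r_3 = 85579 (mod 279841)

Hensel: r_{i+1} = r_i − f(r_i)·(f′(r_i))^{-1} mod 23^{i+2}, f′(x) = 2x + 6. Iterate:
  r_0 = 19 (mod 23)
  r_1 = 410 (mod 529)
  r_2 = 410 (mod 12167)
  r_3 = 85579 (mod 279841)
Final: r = 85579 satisfies f(r) ≡ 0 mod 23^4.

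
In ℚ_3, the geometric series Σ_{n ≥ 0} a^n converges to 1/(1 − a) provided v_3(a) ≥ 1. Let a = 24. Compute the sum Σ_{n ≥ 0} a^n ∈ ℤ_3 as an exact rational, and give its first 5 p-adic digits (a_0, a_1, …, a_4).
Σ a^n = 1/(1 − a) = -1/23;  first 5 digits = (1, 2, 0, 0, 2)

v_3(a) = 1 ≥ 1, so the series converges in ℤ_3 to 1/(1 − a) = 1/(1 − 24) = -1/23. Expand this rational in ℤ_3: compute digits iteratively via d_i = x_i mod 3, x_{i+1} = (x_i − d_i)/3. The first 5 digits are (1, 2, 0, 0, 2).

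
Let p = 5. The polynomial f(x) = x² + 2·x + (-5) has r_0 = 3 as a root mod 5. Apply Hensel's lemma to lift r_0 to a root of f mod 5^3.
r_2 = 108 (mod 125)

Hensel: r_{i+1} = r_i − f(r_i)·(f′(r_i))^{-1} mod 5^{i+2}, f′(x) = 2x + 2. Iterate:
  r_0 = 3 (mod 5)
  r_1 = 8 (mod 25)
  r_2 = 108 (mod 125)
Final: r = 108 satisfies f(r) ≡ 0 mod 5^3.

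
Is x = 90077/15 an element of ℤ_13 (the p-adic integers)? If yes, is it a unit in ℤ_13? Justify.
x ∈ ℤ_13 but not a unit; v_13(x) = 3 > 0

ℤ_13 = {x ∈ ℚ_13 : v_13(x) ≥ 0} and ℤ_13^× = {x ∈ ℤ_13 : v_13(x) = 0}. Here v_13(90077/15) = v_13(num) − v_13(den) = 3; compare against these criteria.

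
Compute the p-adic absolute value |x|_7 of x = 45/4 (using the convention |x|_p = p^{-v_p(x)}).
|45/4|_7 = 1

Step 1 — compute v_7(x) by factoring powers of 7 out of the numerator and denominator: v_7(45/4) = 0. Step 2 — apply |x|_p = p^{-v_p(x)} = 7^{0} = 1.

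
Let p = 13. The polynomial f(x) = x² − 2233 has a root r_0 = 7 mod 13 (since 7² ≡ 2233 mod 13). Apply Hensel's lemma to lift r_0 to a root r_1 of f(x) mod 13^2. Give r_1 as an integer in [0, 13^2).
r_1 = 163 (mod 169)

Hensel's recurrence: r_{i+1} = r_i − f(r_i)·(f′(r_i))^{-1} mod 13^{i+2}, with f′(x) = 2x. Iterate:
  r_0 = 7 (mod 13)
  r_1 = 163 (mod 169)
Final: r_1 = 163, and one checks f(r_1) ≡ 0 mod 13^2.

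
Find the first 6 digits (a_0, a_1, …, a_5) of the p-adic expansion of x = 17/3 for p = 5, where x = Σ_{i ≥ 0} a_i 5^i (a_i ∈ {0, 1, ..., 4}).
(a_0, …, a_5) = (4, 2, 3, 1, 3, 1)

v_5(17/3) = 0 (numerator and denominator both coprime to 5), so x ∈ ℤ_5^×. Compute digits iteratively via a_i = x_i mod 5, x_{i+1} = (x_i − a_i)/5, with x_0 = x:
  x_0 = 17/3;  a_0 = 4;  x_1 = (x_0 − 4)/5 = 1/3
  x_1 = 1/3;  a_1 = 2;  x_2 = (x_1 − 2)/5 = -1/3
  x_2 = -1/3;  a_2 = 3;  x_3 = (x_2 − 3)/5 = -2/3
  x_3 = -2/3;  a_3 = 1;  x_4 = (x_3 − 1)/5 = -1/3
  x_4 = -1/3;  a_4 = 3;  x_5 = (x_4 − 3)/5 = -2/3
  x_5 = -2/3;  a_5 = 1;  x_6 = (x_5 − 1)/5 = -1/3
Digits: (4, 2, 3, 1, 3, 1).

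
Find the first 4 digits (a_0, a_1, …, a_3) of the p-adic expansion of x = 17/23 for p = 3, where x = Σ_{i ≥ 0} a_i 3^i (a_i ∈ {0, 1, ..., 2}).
(a_0, …, a_3) = (1, 2, 1, 1)

v_3(17/23) = 0 (numerator and denominator both coprime to 3), so x ∈ ℤ_3^×. Compute digits iteratively via a_i = x_i mod 3, x_{i+1} = (x_i − a_i)/3, with x_0 = x:
  x_0 = 17/23;  a_0 = 1;  x_1 = (x_0 − 1)/3 = -2/23
  x_1 = -2/23;  a_1 = 2;  x_2 = (x_1 − 2)/3 = -16/23
  x_2 = -16/23;  a_2 = 1;  x_3 = (x_2 − 1)/3 = -13/23
  x_3 = -13/23;  a_3 = 1;  x_4 = (x_3 − 1)/3 = -12/23
Digits: (1, 2, 1, 1).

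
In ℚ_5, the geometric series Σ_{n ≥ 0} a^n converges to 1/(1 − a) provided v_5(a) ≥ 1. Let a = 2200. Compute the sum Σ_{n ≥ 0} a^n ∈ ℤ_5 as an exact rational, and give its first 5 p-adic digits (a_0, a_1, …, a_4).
Σ a^n = 1/(1 − a) = -1/2199;  first 5 digits = (1, 0, 3, 2, 2)

v_5(a) = 2 ≥ 1, so the series converges in ℤ_5 to 1/(1 − a) = 1/(1 − 2200) = -1/2199. Expand this rational in ℤ_5: compute digits iteratively via d_i = x_i mod 5, x_{i+1} = (x_i − d_i)/5. The first 5 digits are (1, 0, 3, 2, 2).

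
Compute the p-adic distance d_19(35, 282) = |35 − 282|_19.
d_19(35, 282) = 1/19

Step 1 — x − y = 35 − 282 = -247. Step 2 — v_19(-247) = 1 (factor: -247 = −(19^1 · 13); the sign does not affect v_p). Step 3 — |x − y|_19 = 19^{-1} = 1/19.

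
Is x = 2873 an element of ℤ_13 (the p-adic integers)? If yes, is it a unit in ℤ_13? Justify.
x ∈ ℤ_13 but not a unit; v_13(x) = 2 > 0

ℤ_13 = {x ∈ ℚ_13 : v_13(x) ≥ 0} and ℤ_13^× = {x ∈ ℤ_13 : v_13(x) = 0}. Here v_13(2873) = v_13(num) − v_13(den) = 2; compare against these criteria.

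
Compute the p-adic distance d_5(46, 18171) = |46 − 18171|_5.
d_5(46, 18171) = 1/625

Step 1 — x − y = 46 − 18171 = -18125. Step 2 — v_5(-18125) = 4 (factor: -18125 = −(5^4 · 29); the sign does not affect v_p). Step 3 — |x − y|_5 = 5^{-4} = 1/625.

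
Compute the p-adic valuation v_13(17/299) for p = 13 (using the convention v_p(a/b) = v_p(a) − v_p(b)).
v_13(17/299) = -1

Factor powers of 13 from the numerator and denominator of the reduced fraction: 17 = 13^0 · 17 and 299 = 13^1 · 23. Apply v_p(a/b) = v_p(a) − v_p(b): v_13(17/299) = 0 − 1 = -1.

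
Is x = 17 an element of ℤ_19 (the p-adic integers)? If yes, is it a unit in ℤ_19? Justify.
x ∈ ℤ_19^× (unit); v_19(x) = 0

ℤ_19 = {x ∈ ℚ_19 : v_19(x) ≥ 0} and ℤ_19^× = {x ∈ ℤ_19 : v_19(x) = 0}. Here v_19(17) = v_19(num) − v_19(den) = 0; compare against these criteria.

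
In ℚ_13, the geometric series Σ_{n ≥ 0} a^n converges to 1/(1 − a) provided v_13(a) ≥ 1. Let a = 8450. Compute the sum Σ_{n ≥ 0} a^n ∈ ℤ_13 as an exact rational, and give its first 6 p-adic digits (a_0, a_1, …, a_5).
Σ a^n = 1/(1 − a) = -1/8449;  first 6 digits = (1, 0, 11, 3, 4, 10)

v_13(a) = 2 ≥ 1, so the series converges in ℤ_13 to 1/(1 − a) = 1/(1 − 8450) = -1/8449. Expand this rational in ℤ_13: compute digits iteratively via d_i = x_i mod 13, x_{i+1} = (x_i − d_i)/13. The first 6 digits are (1, 0, 11, 3, 4, 10).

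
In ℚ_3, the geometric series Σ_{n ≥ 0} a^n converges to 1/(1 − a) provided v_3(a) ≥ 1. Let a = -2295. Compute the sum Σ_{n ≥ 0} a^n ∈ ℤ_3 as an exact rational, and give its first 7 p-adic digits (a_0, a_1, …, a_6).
Σ a^n = 1/(1 − a) = 1/2296;  first 7 digits = (1, 0, 0, 2, 1, 2, 0)

v_3(a) = 3 ≥ 1, so the series converges in ℤ_3 to 1/(1 − a) = 1/(1 − (-2295)) = 1/2296. Expand this rational in ℤ_3: compute digits iteratively via d_i = x_i mod 3, x_{i+1} = (x_i − d_i)/3. The first 7 digits are (1, 0, 0, 2, 1, 2, 0).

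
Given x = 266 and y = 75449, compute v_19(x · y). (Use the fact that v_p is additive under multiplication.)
v_19(20069434) = 4

v_p(x) = 1 (factor: 266 = 19^1 · 14); v_p(y) = 3 (factor: 75449 = 19^3 · 11). Additivity: v_p(xy) = v_p(x) + v_p(y) = 1 + 3 = 4. (Direct check: xy = 20069434 = 19^4 · (154).)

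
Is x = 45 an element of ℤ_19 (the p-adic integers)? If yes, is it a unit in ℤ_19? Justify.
x ∈ ℤ_19^× (unit); v_19(x) = 0

ℤ_19 = {x ∈ ℚ_19 : v_19(x) ≥ 0} and ℤ_19^× = {x ∈ ℤ_19 : v_19(x) = 0}. Here v_19(45) = v_19(num) − v_19(den) = 0; compare against these criteria.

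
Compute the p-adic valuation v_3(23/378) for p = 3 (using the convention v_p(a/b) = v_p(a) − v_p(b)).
v_3(23/378) = -3

Factor powers of 3 from the numerator and denominator of the reduced fraction: 23 = 3^0 · 23 and 378 = 3^3 · 14. Apply v_p(a/b) = v_p(a) − v_p(b): v_3(23/378) = 0 − 3 = -3.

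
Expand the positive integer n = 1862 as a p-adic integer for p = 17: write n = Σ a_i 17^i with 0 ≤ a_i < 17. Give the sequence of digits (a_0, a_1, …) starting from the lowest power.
(a_0, a_1, …) = (9, 7, 6)

Repeated division by 17 gives the digits low-to-high: 1862 = 9 + 7·17^1 + 6·17^2. Digit sequence: (9, 7, 6).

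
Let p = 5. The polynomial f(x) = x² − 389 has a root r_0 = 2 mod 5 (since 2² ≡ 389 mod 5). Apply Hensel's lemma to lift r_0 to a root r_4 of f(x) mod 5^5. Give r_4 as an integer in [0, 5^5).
r_4 = 2667 (mod 3125)

Hensel's recurrence: r_{i+1} = r_i − f(r_i)·(f′(r_i))^{-1} mod 5^{i+2}, with f′(x) = 2x. Iterate:
  r_0 = 2 (mod 5)
  r_1 = 17 (mod 25)
  r_2 = 42 (mod 125)
  r_3 = 167 (mod 625)
  r_4 = 2667 (mod 3125)
Final: r_4 = 2667, and one checks f(r_4) ≡ 0 mod 5^5.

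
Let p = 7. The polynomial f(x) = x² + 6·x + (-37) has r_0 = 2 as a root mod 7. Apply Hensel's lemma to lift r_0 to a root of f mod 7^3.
r_2 = 205 (mod 343)

Hensel: r_{i+1} = r_i − f(r_i)·(f′(r_i))^{-1} mod 7^{i+2}, f′(x) = 2x + 6. Iterate:
  r_0 = 2 (mod 7)
  r_1 = 9 (mod 49)
  r_2 = 205 (mod 343)
Final: r = 205 satisfies f(r) ≡ 0 mod 7^3.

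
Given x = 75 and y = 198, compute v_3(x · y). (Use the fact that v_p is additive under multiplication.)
v_3(14850) = 3

v_p(x) = 1 (factor: 75 = 3^1 · 25); v_p(y) = 2 (factor: 198 = 3^2 · 22). Additivity: v_p(xy) = v_p(x) + v_p(y) = 1 + 2 = 3. (Direct check: xy = 14850 = 3^3 · (550).)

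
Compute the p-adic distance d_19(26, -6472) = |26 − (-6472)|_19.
d_19(26, -6472) = 1/361

Step 1 — x − y = 26 − (-6472) = 6498. Step 2 — v_19(6498) = 2 (factor: 6498 = (19^2 · 18); the sign does not affect v_p). Step 3 — |x − y|_19 = 19^{-2} = 1/361.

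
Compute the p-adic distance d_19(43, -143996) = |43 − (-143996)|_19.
d_19(43, -143996) = 1/6859

Step 1 — x − y = 43 − (-143996) = 144039. Step 2 — v_19(144039) = 3 (factor: 144039 = (19^3 · 21); the sign does not affect v_p). Step 3 — |x − y|_19 = 19^{-3} = 1/6859.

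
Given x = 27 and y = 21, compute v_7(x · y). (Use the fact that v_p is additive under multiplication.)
v_7(567) = 1

v_p(x) = 0 (factor: 27 = 7^0 · 27); v_p(y) = 1 (factor: 21 = 7^1 · 3). Additivity: v_p(xy) = v_p(x) + v_p(y) = 0 + 1 = 1. (Direct check: xy = 567 = 7^1 · (81).)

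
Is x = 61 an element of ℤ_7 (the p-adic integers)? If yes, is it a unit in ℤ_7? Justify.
x ∈ ℤ_7^× (unit); v_7(x) = 0

ℤ_7 = {x ∈ ℚ_7 : v_7(x) ≥ 0} and ℤ_7^× = {x ∈ ℤ_7 : v_7(x) = 0}. Here v_7(61) = v_7(num) − v_7(den) = 0; compare against these criteria.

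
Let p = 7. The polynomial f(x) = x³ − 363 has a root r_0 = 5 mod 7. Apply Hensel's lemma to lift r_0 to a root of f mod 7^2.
r_1 = 33 (mod 49)

Hensel: r_{i+1} = r_i − f(r_i)/f′(r_i) mod 7^{i+2}, where f′(x) = 3x². Iterate:
  r_0 = 5 (mod 7)
  r_1 = 33 (mod 49)
Final: r = 33 with f(r) ≡ 0 mod 7^2.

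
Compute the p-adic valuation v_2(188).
v_2(188) = 2

v_2(n) is the largest exponent k such that 2^k divides n. Factor out: 188 = 2^2 · 47. (Sign doesn't affect v_p.) So v_2(188) = 2.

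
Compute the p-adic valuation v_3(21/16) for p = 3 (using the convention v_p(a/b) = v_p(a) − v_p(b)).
v_3(21/16) = 1

Factor powers of 3 from the numerator and denominator of the reduced fraction: 21 = 3^1 · 7 and 16 = 3^0 · 16. Apply v_p(a/b) = v_p(a) − v_p(b): v_3(21/16) = 1 − 0 = 1.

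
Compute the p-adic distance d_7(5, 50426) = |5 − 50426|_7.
d_7(5, 50426) = 1/16807

Step 1 — x − y = 5 − 50426 = -50421. Step 2 — v_7(-50421) = 5 (factor: -50421 = −(7^5 · 3); the sign does not affect v_p). Step 3 — |x − y|_7 = 7^{-5} = 1/16807.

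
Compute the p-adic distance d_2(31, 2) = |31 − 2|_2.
d_2(31, 2) = 1

Step 1 — x − y = 31 − 2 = 29. Step 2 — v_2(29) = 0 (factor: 29 = (2^0 · 29); the sign does not affect v_p). Step 3 — |x − y|_2 = 2^{0} = 1.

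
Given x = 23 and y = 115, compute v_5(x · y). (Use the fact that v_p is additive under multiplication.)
v_5(2645) = 1

v_p(x) = 0 (factor: 23 = 5^0 · 23); v_p(y) = 1 (factor: 115 = 5^1 · 23). Additivity: v_p(xy) = v_p(x) + v_p(y) = 0 + 1 = 1. (Direct check: xy = 2645 = 5^1 · (529).)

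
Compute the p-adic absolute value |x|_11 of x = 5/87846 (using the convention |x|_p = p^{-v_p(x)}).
|5/87846|_11 = 14641

Step 1 — compute v_11(x) by factoring powers of 11 out of the numerator and denominator: v_11(5/87846) = -4. Step 2 — apply |x|_p = p^{-v_p(x)} = 11^{4} = 14641.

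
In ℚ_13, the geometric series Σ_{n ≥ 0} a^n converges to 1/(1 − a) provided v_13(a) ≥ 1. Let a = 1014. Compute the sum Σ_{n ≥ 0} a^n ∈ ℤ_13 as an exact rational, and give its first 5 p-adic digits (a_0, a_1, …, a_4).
Σ a^n = 1/(1 − a) = -1/1013;  first 5 digits = (1, 0, 6, 0, 10)

v_13(a) = 2 ≥ 1, so the series converges in ℤ_13 to 1/(1 − a) = 1/(1 − 1014) = -1/1013. Expand this rational in ℤ_13: compute digits iteratively via d_i = x_i mod 13, x_{i+1} = (x_i − d_i)/13. The first 5 digits are (1, 0, 6, 0, 10).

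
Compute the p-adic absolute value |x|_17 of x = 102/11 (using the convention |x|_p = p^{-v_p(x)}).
|102/11|_17 = 1/17

Step 1 — compute v_17(x) by factoring powers of 17 out of the numerator and denominator: v_17(102/11) = 1. Step 2 — apply |x|_p = p^{-v_p(x)} = 17^{-1} = 1/17.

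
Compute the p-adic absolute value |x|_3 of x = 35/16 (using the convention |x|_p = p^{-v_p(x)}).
|35/16|_3 = 1

Step 1 — compute v_3(x) by factoring powers of 3 out of the numerator and denominator: v_3(35/16) = 0. Step 2 — apply |x|_p = p^{-v_p(x)} = 3^{0} = 1.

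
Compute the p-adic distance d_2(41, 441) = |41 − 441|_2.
d_2(41, 441) = 1/16

Step 1 — x − y = 41 − 441 = -400. Step 2 — v_2(-400) = 4 (factor: -400 = −(2^4 · 25); the sign does not affect v_p). Step 3 — |x − y|_2 = 2^{-4} = 1/16.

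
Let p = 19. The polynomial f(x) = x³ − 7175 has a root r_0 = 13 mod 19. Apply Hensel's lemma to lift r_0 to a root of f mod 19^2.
r_1 = 146 (mod 361)

Hensel: r_{i+1} = r_i − f(r_i)/f′(r_i) mod 19^{i+2}, where f′(x) = 3x². Iterate:
  r_0 = 13 (mod 19)
  r_1 = 146 (mod 361)
Final: r = 146 with f(r) ≡ 0 mod 19^2.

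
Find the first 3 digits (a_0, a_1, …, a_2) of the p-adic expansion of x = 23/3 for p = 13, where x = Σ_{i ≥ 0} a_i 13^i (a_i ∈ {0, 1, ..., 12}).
(a_0, …, a_2) = (12, 4, 4)

v_13(23/3) = 0 (numerator and denominator both coprime to 13), so x ∈ ℤ_13^×. Compute digits iteratively via a_i = x_i mod 13, x_{i+1} = (x_i − a_i)/13, with x_0 = x:
  x_0 = 23/3;  a_0 = 12;  x_1 = (x_0 − 12)/13 = -1/3
  x_1 = -1/3;  a_1 = 4;  x_2 = (x_1 − 4)/13 = -1/3
  x_2 = -1/3;  a_2 = 4;  x_3 = (x_2 − 4)/13 = -1/3
Digits: (12, 4, 4).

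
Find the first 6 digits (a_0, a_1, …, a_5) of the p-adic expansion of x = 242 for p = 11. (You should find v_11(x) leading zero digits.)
(a_0, …, a_5) = (0, 0, 2, 0, 0, 0)

v_11(242) = 2, so a_0 = ... = a_1 = 0. Factor out: x = 11^2 · u with u = 2 a unit in ℤ_11. Expand u iteratively via a_{v+i} = u_i mod 11, u_{i+1} = (u_i − a_{v+i})/11:
  u_0 = 2;  a_2 = 2;  u_1 = (u_0 − 2)/11 = 0
  u_1 = 0;  a_3 = 0;  u_2 = (u_1 − 0)/11 = 0
  u_2 = 0;  a_4 = 0;  u_3 = (u_2 − 0)/11 = 0
  u_3 = 0;  a_5 = 0;  u_4 = (u_3 − 0)/11 = 0
Digits: (0, 0, 2, 0, 0, 0).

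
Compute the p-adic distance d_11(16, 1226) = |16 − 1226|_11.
d_11(16, 1226) = 1/121

Step 1 — x − y = 16 − 1226 = -1210. Step 2 — v_11(-1210) = 2 (factor: -1210 = −(11^2 · 10); the sign does not affect v_p). Step 3 — |x − y|_11 = 11^{-2} = 1/121.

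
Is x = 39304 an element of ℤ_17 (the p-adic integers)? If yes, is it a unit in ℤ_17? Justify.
x ∈ ℤ_17 but not a unit; v_17(x) = 3 > 0

ℤ_17 = {x ∈ ℚ_17 : v_17(x) ≥ 0} and ℤ_17^× = {x ∈ ℤ_17 : v_17(x) = 0}. Here v_17(39304) = v_17(num) − v_17(den) = 3; compare against these criteria.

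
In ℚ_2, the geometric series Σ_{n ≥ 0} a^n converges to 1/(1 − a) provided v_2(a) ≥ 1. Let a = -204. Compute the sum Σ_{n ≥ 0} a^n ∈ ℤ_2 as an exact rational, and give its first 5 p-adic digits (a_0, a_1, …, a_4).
Σ a^n = 1/(1 − a) = 1/205;  first 5 digits = (1, 0, 1, 0, 0)

v_2(a) = 2 ≥ 1, so the series converges in ℤ_2 to 1/(1 − a) = 1/(1 − (-204)) = 1/205. Expand this rational in ℤ_2: compute digits iteratively via d_i = x_i mod 2, x_{i+1} = (x_i − d_i)/2. The first 5 digits are (1, 0, 1, 0, 0).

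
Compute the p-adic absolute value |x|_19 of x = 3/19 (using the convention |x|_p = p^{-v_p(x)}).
|3/19|_19 = 19

Step 1 — compute v_19(x) by factoring powers of 19 out of the numerator and denominator: v_19(3/19) = -1. Step 2 — apply |x|_p = p^{-v_p(x)} = 19^{1} = 19.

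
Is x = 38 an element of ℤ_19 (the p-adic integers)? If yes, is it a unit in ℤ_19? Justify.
x ∈ ℤ_19 but not a unit; v_19(x) = 1 > 0

ℤ_19 = {x ∈ ℚ_19 : v_19(x) ≥ 0} and ℤ_19^× = {x ∈ ℤ_19 : v_19(x) = 0}. Here v_19(38) = v_19(num) − v_19(den) = 1; compare against these criteria.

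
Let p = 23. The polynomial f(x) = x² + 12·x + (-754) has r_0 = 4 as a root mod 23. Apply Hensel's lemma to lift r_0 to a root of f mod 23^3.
r_2 = 3477 (mod 12167)

Hensel: r_{i+1} = r_i − f(r_i)·(f′(r_i))^{-1} mod 23^{i+2}, f′(x) = 2x + 12. Iterate:
  r_0 = 4 (mod 23)
  r_1 = 303 (mod 529)
  r_2 = 3477 (mod 12167)
Final: r = 3477 satisfies f(r) ≡ 0 mod 23^3.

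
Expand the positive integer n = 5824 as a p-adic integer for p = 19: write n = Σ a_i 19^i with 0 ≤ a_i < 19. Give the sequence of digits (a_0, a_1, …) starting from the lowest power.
(a_0, a_1, …) = (10, 2, 16)

Repeated division by 19 gives the digits low-to-high: 5824 = 10 + 2·19^1 + 16·19^2. Digit sequence: (10, 2, 16).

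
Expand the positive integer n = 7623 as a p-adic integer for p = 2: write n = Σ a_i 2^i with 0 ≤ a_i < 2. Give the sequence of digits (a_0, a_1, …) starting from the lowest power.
(a_0, a_1, …) = (1, 1, 1, 0, 0, 0, 1, 1, 1, 0, 1, 1, 1)

Repeated division by 2 gives the digits low-to-high: 7623 = 1 + 1·2^1 + 1·2^2 + 1·2^6 + 1·2^7 + 1·2^8 + 1·2^10 + 1·2^11 + 1·2^12. Digit sequence: (1, 1, 1, 0, 0, 0, 1, 1, 1, 0, 1, 1, 1).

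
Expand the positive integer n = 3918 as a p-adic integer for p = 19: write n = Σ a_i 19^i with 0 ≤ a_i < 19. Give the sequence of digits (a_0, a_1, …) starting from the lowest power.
(a_0, a_1, …) = (4, 16, 10)

Repeated division by 19 gives the digits low-to-high: 3918 = 4 + 16·19^1 + 10·19^2. Digit sequence: (4, 16, 10).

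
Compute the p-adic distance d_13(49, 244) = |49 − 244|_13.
d_13(49, 244) = 1/13

Step 1 — x − y = 49 − 244 = -195. Step 2 — v_13(-195) = 1 (factor: -195 = −(13^1 · 15); the sign does not affect v_p). Step 3 — |x − y|_13 = 13^{-1} = 1/13.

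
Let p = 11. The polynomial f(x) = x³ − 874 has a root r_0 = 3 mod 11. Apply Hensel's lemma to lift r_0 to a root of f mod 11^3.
r_2 = 971 (mod 1331)

Hensel: r_{i+1} = r_i − f(r_i)/f′(r_i) mod 11^{i+2}, where f′(x) = 3x². Iterate:
  r_0 = 3 (mod 11)
  r_1 = 3 (mod 121)
  r_2 = 971 (mod 1331)
Final: r = 971 with f(r) ≡ 0 mod 11^3.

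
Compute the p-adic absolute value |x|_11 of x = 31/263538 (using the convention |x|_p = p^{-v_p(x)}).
|31/263538|_11 = 14641

Step 1 — compute v_11(x) by factoring powers of 11 out of the numerator and denominator: v_11(31/263538) = -4. Step 2 — apply |x|_p = p^{-v_p(x)} = 11^{4} = 14641.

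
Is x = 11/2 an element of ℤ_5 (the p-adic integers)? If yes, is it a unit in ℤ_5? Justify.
x ∈ ℤ_5^× (unit); v_5(x) = 0

ℤ_5 = {x ∈ ℚ_5 : v_5(x) ≥ 0} and ℤ_5^× = {x ∈ ℤ_5 : v_5(x) = 0}. Here v_5(11/2) = v_5(num) − v_5(den) = 0; compare against these criteria.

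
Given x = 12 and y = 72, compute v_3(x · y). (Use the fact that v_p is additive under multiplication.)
v_3(864) = 3

v_p(x) = 1 (factor: 12 = 3^1 · 4); v_p(y) = 2 (factor: 72 = 3^2 · 8). Additivity: v_p(xy) = v_p(x) + v_p(y) = 1 + 2 = 3. (Direct check: xy = 864 = 3^3 · (32).)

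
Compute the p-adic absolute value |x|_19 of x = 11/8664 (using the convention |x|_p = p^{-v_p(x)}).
|11/8664|_19 = 361

Step 1 — compute v_19(x) by factoring powers of 19 out of the numerator and denominator: v_19(11/8664) = -2. Step 2 — apply |x|_p = p^{-v_p(x)} = 19^{2} = 361.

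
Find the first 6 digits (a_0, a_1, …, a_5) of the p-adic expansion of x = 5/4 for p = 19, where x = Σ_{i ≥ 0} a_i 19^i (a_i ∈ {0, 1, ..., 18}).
(a_0, …, a_5) = (6, 14, 4, 14, 4, 14)

v_19(5/4) = 0 (numerator and denominator both coprime to 19), so x ∈ ℤ_19^×. Compute digits iteratively via a_i = x_i mod 19, x_{i+1} = (x_i − a_i)/19, with x_0 = x:
  x_0 = 5/4;  a_0 = 6;  x_1 = (x_0 − 6)/19 = -1/4
  x_1 = -1/4;  a_1 = 14;  x_2 = (x_1 − 14)/19 = -3/4
  x_2 = -3/4;  a_2 = 4;  x_3 = (x_2 − 4)/19 = -1/4
  x_3 = -1/4;  a_3 = 14;  x_4 = (x_3 − 14)/19 = -3/4
  x_4 = -3/4;  a_4 = 4;  x_5 = (x_4 − 4)/19 = -1/4
  x_5 = -1/4;  a_5 = 14;  x_6 = (x_5 − 14)/19 = -3/4
Digits: (6, 14, 4, 14, 4, 14).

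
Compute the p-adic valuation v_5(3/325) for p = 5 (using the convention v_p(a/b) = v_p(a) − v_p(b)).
v_5(3/325) = -2

Factor powers of 5 from the numerator and denominator of the reduced fraction: 3 = 5^0 · 3 and 325 = 5^2 · 13. Apply v_p(a/b) = v_p(a) − v_p(b): v_5(3/325) = 0 − 2 = -2.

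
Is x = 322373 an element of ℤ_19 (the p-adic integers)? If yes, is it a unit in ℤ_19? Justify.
x ∈ ℤ_19 but not a unit; v_19(x) = 3 > 0

ℤ_19 = {x ∈ ℚ_19 : v_19(x) ≥ 0} and ℤ_19^× = {x ∈ ℤ_19 : v_19(x) = 0}. Here v_19(322373) = v_19(num) − v_19(den) = 3; compare against these criteria.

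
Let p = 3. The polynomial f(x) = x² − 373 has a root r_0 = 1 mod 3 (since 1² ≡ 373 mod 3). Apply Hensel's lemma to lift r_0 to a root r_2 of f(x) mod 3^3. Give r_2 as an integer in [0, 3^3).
r_2 = 7 (mod 27)

Hensel's recurrence: r_{i+1} = r_i − f(r_i)·(f′(r_i))^{-1} mod 3^{i+2}, with f′(x) = 2x. Iterate:
  r_0 = 1 (mod 3)
  r_1 = 7 (mod 9)
  r_2 = 7 (mod 27)
Final: r_2 = 7, and one checks f(r_2) ≡ 0 mod 3^3.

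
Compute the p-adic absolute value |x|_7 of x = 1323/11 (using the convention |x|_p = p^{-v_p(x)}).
|1323/11|_7 = 1/49

Step 1 — compute v_7(x) by factoring powers of 7 out of the numerator and denominator: v_7(1323/11) = 2. Step 2 — apply |x|_p = p^{-v_p(x)} = 7^{-2} = 1/49.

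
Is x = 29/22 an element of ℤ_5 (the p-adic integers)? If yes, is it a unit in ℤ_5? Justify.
x ∈ ℤ_5^× (unit); v_5(x) = 0

ℤ_5 = {x ∈ ℚ_5 : v_5(x) ≥ 0} and ℤ_5^× = {x ∈ ℤ_5 : v_5(x) = 0}. Here v_5(29/22) = v_5(num) − v_5(den) = 0; compare against these criteria.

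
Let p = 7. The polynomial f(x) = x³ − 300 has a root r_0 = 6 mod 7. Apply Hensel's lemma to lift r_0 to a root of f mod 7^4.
r_3 = 524 (mod 2401)

Hensel: r_{i+1} = r_i − f(r_i)/f′(r_i) mod 7^{i+2}, where f′(x) = 3x². Iterate:
  r_0 = 6 (mod 7)
  r_1 = 34 (mod 49)
  r_2 = 181 (mod 343)
  r_3 = 524 (mod 2401)
Final: r = 524 with f(r) ≡ 0 mod 7^4.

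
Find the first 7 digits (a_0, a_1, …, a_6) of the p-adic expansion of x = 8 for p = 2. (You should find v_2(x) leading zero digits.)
(a_0, …, a_6) = (0, 0, 0, 1, 0, 0, 0)

v_2(8) = 3, so a_0 = ... = a_2 = 0. Factor out: x = 2^3 · u with u = 1 a unit in ℤ_2. Expand u iteratively via a_{v+i} = u_i mod 2, u_{i+1} = (u_i − a_{v+i})/2:
  u_0 = 1;  a_3 = 1;  u_1 = (u_0 − 1)/2 = 0
  u_1 = 0;  a_4 = 0;  u_2 = (u_1 − 0)/2 = 0
  u_2 = 0;  a_5 = 0;  u_3 = (u_2 − 0)/2 = 0
  u_3 = 0;  a_6 = 0;  u_4 = (u_3 − 0)/2 = 0
Digits: (0, 0, 0, 1, 0, 0, 0).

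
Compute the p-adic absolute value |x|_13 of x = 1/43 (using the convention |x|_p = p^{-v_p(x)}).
|1/43|_13 = 1

Step 1 — compute v_13(x) by factoring powers of 13 out of the numerator and denominator: v_13(1/43) = 0. Step 2 — apply |x|_p = p^{-v_p(x)} = 13^{0} = 1.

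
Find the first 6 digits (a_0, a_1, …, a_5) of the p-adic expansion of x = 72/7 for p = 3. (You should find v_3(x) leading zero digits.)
(a_0, …, a_5) = (0, 0, 2, 1, 0, 2)

v_3(72/7) = 2, so a_0 = ... = a_1 = 0. Factor out: x = 3^2 · u with u = 8/7 a unit in ℤ_3. Expand u iteratively via a_{v+i} = u_i mod 3, u_{i+1} = (u_i − a_{v+i})/3:
  u_0 = 8/7;  a_2 = 2;  u_1 = (u_0 − 2)/3 = -2/7
  u_1 = -2/7;  a_3 = 1;  u_2 = (u_1 − 1)/3 = -3/7
  u_2 = -3/7;  a_4 = 0;  u_3 = (u_2 − 0)/3 = -1/7
  u_3 = -1/7;  a_5 = 2;  u_4 = (u_3 − 2)/3 = -5/7
Digits: (0, 0, 2, 1, 0, 2).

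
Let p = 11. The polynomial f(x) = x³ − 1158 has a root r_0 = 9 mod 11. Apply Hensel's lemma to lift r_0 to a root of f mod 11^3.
r_2 = 1285 (mod 1331)

Hensel: r_{i+1} = r_i − f(r_i)/f′(r_i) mod 11^{i+2}, where f′(x) = 3x². Iterate:
  r_0 = 9 (mod 11)
  r_1 = 75 (mod 121)
  r_2 = 1285 (mod 1331)
Final: r = 1285 with f(r) ≡ 0 mod 11^3.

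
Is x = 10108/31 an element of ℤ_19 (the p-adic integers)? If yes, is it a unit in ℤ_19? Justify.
x ∈ ℤ_19 but not a unit; v_19(x) = 2 > 0

ℤ_19 = {x ∈ ℚ_19 : v_19(x) ≥ 0} and ℤ_19^× = {x ∈ ℤ_19 : v_19(x) = 0}. Here v_19(10108/31) = v_19(num) − v_19(den) = 2; compare against these criteria.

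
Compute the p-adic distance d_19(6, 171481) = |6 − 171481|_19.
d_19(6, 171481) = 1/6859

Step 1 — x − y = 6 − 171481 = -171475. Step 2 — v_19(-171475) = 3 (factor: -171475 = −(19^3 · 25); the sign does not affect v_p). Step 3 — |x − y|_19 = 19^{-3} = 1/6859.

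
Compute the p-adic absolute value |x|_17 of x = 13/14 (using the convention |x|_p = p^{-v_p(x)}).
|13/14|_17 = 1

Step 1 — compute v_17(x) by factoring powers of 17 out of the numerator and denominator: v_17(13/14) = 0. Step 2 — apply |x|_p = p^{-v_p(x)} = 17^{0} = 1.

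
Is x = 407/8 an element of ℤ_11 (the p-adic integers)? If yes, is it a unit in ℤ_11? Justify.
x ∈ ℤ_11 but not a unit; v_11(x) = 1 > 0

ℤ_11 = {x ∈ ℚ_11 : v_11(x) ≥ 0} and ℤ_11^× = {x ∈ ℤ_11 : v_11(x) = 0}. Here v_11(407/8) = v_11(num) − v_11(den) = 1; compare against these criteria.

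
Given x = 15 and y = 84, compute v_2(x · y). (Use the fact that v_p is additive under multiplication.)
v_2(1260) = 2

v_p(x) = 0 (factor: 15 = 2^0 · 15); v_p(y) = 2 (factor: 84 = 2^2 · 21). Additivity: v_p(xy) = v_p(x) + v_p(y) = 0 + 2 = 2. (Direct check: xy = 1260 = 2^2 · (315).)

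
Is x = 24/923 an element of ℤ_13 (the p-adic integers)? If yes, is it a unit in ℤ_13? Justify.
x ∉ ℤ_13 (v_13(x) = -1 < 0)

ℤ_13 = {x ∈ ℚ_13 : v_13(x) ≥ 0} and ℤ_13^× = {x ∈ ℤ_13 : v_13(x) = 0}. Here v_13(24/923) = v_13(num) − v_13(den) = -1; compare against these criteria.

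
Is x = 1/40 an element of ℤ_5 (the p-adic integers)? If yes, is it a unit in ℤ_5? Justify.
x ∉ ℤ_5 (v_5(x) = -1 < 0)

ℤ_5 = {x ∈ ℚ_5 : v_5(x) ≥ 0} and ℤ_5^× = {x ∈ ℤ_5 : v_5(x) = 0}. Here v_5(1/40) = v_5(num) − v_5(den) = -1; compare against these criteria.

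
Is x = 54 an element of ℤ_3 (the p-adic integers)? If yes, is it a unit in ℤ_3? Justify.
x ∈ ℤ_3 but not a unit; v_3(x) = 3 > 0

ℤ_3 = {x ∈ ℚ_3 : v_3(x) ≥ 0} and ℤ_3^× = {x ∈ ℤ_3 : v_3(x) = 0}. Here v_3(54) = v_3(num) − v_3(den) = 3; compare against these criteria.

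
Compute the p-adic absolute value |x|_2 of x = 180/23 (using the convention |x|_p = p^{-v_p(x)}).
|180/23|_2 = 1/4

Step 1 — compute v_2(x) by factoring powers of 2 out of the numerator and denominator: v_2(180/23) = 2. Step 2 — apply |x|_p = p^{-v_p(x)} = 2^{-2} = 1/4.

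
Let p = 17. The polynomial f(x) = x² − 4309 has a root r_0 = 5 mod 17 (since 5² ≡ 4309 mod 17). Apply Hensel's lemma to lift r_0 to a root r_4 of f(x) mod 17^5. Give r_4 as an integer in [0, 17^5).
r_4 = 483757 (mod 1419857)

Hensel's recurrence: r_{i+1} = r_i − f(r_i)·(f′(r_i))^{-1} mod 17^{i+2}, with f′(x) = 2x. Iterate:
  r_0 = 5 (mod 17)
  r_1 = 260 (mod 289)
  r_2 = 2283 (mod 4913)
  r_3 = 66152 (mod 83521)
  r_4 = 483757 (mod 1419857)
Final: r_4 = 483757, and one checks f(r_4) ≡ 0 mod 17^5.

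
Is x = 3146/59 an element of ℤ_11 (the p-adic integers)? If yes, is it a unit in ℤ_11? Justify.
x ∈ ℤ_11 but not a unit; v_11(x) = 2 > 0

ℤ_11 = {x ∈ ℚ_11 : v_11(x) ≥ 0} and ℤ_11^× = {x ∈ ℤ_11 : v_11(x) = 0}. Here v_11(3146/59) = v_11(num) − v_11(den) = 2; compare against these criteria.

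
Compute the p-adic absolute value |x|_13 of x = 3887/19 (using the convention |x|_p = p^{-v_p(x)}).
|3887/19|_13 = 1/169

Step 1 — compute v_13(x) by factoring powers of 13 out of the numerator and denominator: v_13(3887/19) = 2. Step 2 — apply |x|_p = p^{-v_p(x)} = 13^{-2} = 1/169.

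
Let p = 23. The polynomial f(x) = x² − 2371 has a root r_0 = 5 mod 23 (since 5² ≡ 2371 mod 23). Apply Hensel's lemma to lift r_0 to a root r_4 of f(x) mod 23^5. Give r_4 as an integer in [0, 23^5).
r_4 = 6301476 (mod 6436343)

Hensel's recurrence: r_{i+1} = r_i − f(r_i)·(f′(r_i))^{-1} mod 23^{i+2}, with f′(x) = 2x. Iterate:
  r_0 = 5 (mod 23)
  r_1 = 28 (mod 529)
  r_2 = 11137 (mod 12167)
  r_3 = 144974 (mod 279841)
  r_4 = 6301476 (mod 6436343)
Final: r_4 = 6301476, and one checks f(r_4) ≡ 0 mod 23^5.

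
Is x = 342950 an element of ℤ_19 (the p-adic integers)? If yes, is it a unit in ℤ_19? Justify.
x ∈ ℤ_19 but not a unit; v_19(x) = 3 > 0

ℤ_19 = {x ∈ ℚ_19 : v_19(x) ≥ 0} and ℤ_19^× = {x ∈ ℤ_19 : v_19(x) = 0}. Here v_19(342950) = v_19(num) − v_19(den) = 3; compare against these criteria.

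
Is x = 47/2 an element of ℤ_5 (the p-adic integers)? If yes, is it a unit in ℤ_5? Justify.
x ∈ ℤ_5^× (unit); v_5(x) = 0

ℤ_5 = {x ∈ ℚ_5 : v_5(x) ≥ 0} and ℤ_5^× = {x ∈ ℤ_5 : v_5(x) = 0}. Here v_5(47/2) = v_5(num) − v_5(den) = 0; compare against these criteria.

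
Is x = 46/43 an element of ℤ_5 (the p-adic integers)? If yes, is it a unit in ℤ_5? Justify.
x ∈ ℤ_5^× (unit); v_5(x) = 0

ℤ_5 = {x ∈ ℚ_5 : v_5(x) ≥ 0} and ℤ_5^× = {x ∈ ℤ_5 : v_5(x) = 0}. Here v_5(46/43) = v_5(num) − v_5(den) = 0; compare against these criteria.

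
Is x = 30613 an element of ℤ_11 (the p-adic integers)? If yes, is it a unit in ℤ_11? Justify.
x ∈ ℤ_11 but not a unit; v_11(x) = 3 > 0

ℤ_11 = {x ∈ ℚ_11 : v_11(x) ≥ 0} and ℤ_11^× = {x ∈ ℤ_11 : v_11(x) = 0}. Here v_11(30613) = v_11(num) − v_11(den) = 3; compare against these criteria.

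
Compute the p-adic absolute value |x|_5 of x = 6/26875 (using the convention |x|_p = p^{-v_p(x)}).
|6/26875|_5 = 625

Step 1 — compute v_5(x) by factoring powers of 5 out of the numerator and denominator: v_5(6/26875) = -4. Step 2 — apply |x|_p = p^{-v_p(x)} = 5^{4} = 625.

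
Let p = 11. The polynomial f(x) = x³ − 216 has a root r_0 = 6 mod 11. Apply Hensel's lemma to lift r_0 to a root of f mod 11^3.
r_2 = 6 (mod 1331)

Hensel: r_{i+1} = r_i − f(r_i)/f′(r_i) mod 11^{i+2}, where f′(x) = 3x². Iterate:
  r_0 = 6 (mod 11)
  r_1 = 6 (mod 121)
  r_2 = 6 (mod 1331)
Final: r = 6 with f(r) ≡ 0 mod 11^3.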